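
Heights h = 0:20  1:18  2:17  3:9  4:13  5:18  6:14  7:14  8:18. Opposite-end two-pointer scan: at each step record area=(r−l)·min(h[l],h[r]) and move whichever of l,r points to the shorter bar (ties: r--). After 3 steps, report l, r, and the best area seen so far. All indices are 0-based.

[0,8] min(20,18)*8=144 best=144 * → r--
[0,7] min(20,14)*7=98 best=144 → r--
[0,6] min(20,14)*6=84 best=144 → r--

l=0, r=5, best area=144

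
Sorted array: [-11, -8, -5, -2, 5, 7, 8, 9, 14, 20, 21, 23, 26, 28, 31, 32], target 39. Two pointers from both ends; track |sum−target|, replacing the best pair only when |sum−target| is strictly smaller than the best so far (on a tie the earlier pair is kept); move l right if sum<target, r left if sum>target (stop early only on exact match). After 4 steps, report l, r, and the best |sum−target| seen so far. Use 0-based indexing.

l=4, r=15, best |Δ|=9

[0,15] -11+32=21 d=18 * → l++
[1,15] -8+32=24 d=15 * → l++
[2,15] -5+32=27 d=12 * → l++
[3,15] -2+32=30 d=9 * → l++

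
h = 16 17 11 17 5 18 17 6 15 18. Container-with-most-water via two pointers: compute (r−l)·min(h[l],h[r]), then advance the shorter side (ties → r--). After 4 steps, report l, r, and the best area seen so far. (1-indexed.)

l=5, r=10, best area=144

[1,10] min(16,18)*9=144 best=144 * → l++
[2,10] min(17,18)*8=136 best=144 → l++
[3,10] min(11,18)*7=77 best=144 → l++
[4,10] min(17,18)*6=102 best=144 → l++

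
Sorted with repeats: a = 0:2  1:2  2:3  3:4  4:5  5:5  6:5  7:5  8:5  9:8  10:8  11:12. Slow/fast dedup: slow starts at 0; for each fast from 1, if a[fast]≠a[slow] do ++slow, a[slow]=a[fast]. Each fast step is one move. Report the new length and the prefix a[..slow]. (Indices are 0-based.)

(s=0,f=1) a[fast]=2=a[slow] dup → fast++
(s=0,f=2) a[fast]=3≠a[slow]=2 write a[1]=3 → slow++,fast++
(s=1,f=3) a[fast]=4≠a[slow]=3 write a[2]=4 → slow++,fast++
(s=2,f=4) a[fast]=5≠a[slow]=4 write a[3]=5 → slow++,fast++
(s=3,f=5) a[fast]=5=a[slow] dup → fast++
(s=3,f=6) a[fast]=5=a[slow] dup → fast++
(s=3,f=7) a[fast]=5=a[slow] dup → fast++
(s=3,f=8) a[fast]=5=a[slow] dup → fast++
(s=3,f=9) a[fast]=8≠a[slow]=5 write a[4]=8 → slow++,fast++
(s=4,f=10) a[fast]=8=a[slow] dup → fast++
(s=4,f=11) a[fast]=12≠a[slow]=8 write a[5]=12 → slow++,fast++

length 6; prefix = [2, 3, 4, 5, 8, 12]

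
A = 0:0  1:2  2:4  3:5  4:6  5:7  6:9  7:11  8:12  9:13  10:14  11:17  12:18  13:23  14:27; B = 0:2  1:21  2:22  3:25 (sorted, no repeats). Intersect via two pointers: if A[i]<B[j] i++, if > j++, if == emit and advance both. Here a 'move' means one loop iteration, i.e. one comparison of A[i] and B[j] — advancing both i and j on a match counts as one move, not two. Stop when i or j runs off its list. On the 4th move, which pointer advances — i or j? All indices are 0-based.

i

[i=0,j=0] 0<2 → i++
[i=1,j=0] 2==2 emit → i++,j++
[i=2,j=1] 4<21 → i++
[i=3,j=1] 5<21 → i++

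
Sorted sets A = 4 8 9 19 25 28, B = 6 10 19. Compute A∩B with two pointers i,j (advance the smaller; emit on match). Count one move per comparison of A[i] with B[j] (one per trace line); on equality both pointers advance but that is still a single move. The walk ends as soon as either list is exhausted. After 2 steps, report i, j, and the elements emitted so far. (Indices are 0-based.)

i=1, j=1, emitted=[]

[i=0,j=0] 4<6 → i++
[i=1,j=0] 8>6 → j++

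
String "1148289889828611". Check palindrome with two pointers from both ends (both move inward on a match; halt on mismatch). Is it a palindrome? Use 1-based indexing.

l=1 r=16: '1'=='1', l++,r--
l=2 r=15: '1'=='1', l++,r--
l=3 r=14: '4'!='6', stop

not a palindrome (mismatch at 3,14)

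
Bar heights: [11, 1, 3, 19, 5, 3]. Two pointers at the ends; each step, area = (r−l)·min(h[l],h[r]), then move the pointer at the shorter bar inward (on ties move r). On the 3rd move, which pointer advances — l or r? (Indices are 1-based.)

[1,6] min(11,3)*5=15 best=15 * → r--
[1,5] min(11,5)*4=20 best=20 * → r--
[1,4] min(11,19)*3=33 best=33 * → l++

l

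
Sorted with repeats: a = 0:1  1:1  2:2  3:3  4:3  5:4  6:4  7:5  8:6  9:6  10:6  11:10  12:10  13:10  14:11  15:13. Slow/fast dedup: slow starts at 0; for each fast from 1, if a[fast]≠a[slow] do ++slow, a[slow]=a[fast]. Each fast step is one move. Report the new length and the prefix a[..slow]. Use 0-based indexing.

length 9; prefix = [1, 2, 3, 4, 5, 6, 10, 11, 13]

slow=0 fast=1: a[fast]=1=a[slow] dup, fast++
slow=0 fast=2: a[fast]=2≠a[slow]=1 write a[1]=2, slow++,fast++
slow=1 fast=3: a[fast]=3≠a[slow]=2 write a[2]=3, slow++,fast++
slow=2 fast=4: a[fast]=3=a[slow] dup, fast++
slow=2 fast=5: a[fast]=4≠a[slow]=3 write a[3]=4, slow++,fast++
slow=3 fast=6: a[fast]=4=a[slow] dup, fast++
slow=3 fast=7: a[fast]=5≠a[slow]=4 write a[4]=5, slow++,fast++
slow=4 fast=8: a[fast]=6≠a[slow]=5 write a[5]=6, slow++,fast++
slow=5 fast=9: a[fast]=6=a[slow] dup, fast++
slow=5 fast=10: a[fast]=6=a[slow] dup, fast++
slow=5 fast=11: a[fast]=10≠a[slow]=6 write a[6]=10, slow++,fast++
slow=6 fast=12: a[fast]=10=a[slow] dup, fast++
slow=6 fast=13: a[fast]=10=a[slow] dup, fast++
slow=6 fast=14: a[fast]=11≠a[slow]=10 write a[7]=11, slow++,fast++
slow=7 fast=15: a[fast]=13≠a[slow]=11 write a[8]=13, slow++,fast++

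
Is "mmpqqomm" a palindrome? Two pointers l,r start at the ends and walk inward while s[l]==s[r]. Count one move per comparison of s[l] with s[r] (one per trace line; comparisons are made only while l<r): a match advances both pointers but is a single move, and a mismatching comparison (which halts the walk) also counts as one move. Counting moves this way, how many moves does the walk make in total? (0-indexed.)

l=0 r=7: 'm'=='m', l++,r--
l=1 r=6: 'm'=='m', l++,r--
l=2 r=5: 'p'!='o', stop

3 moves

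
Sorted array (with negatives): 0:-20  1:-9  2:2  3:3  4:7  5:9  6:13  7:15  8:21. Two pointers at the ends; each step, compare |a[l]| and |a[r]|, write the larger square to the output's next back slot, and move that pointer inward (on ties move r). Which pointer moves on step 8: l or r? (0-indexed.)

r

l=0 r=8: |-20|<=|21| out[8]=441, r--
l=0 r=7: |-20|>|15| out[7]=400, l++
l=1 r=7: |-9|<=|15| out[6]=225, r--
l=1 r=6: |-9|<=|13| out[5]=169, r--
l=1 r=5: |-9|<=|9| out[4]=81, r--
l=1 r=4: |-9|>|7| out[3]=81, l++
l=2 r=4: |2|<=|7| out[2]=49, r--
l=2 r=3: |2|<=|3| out[1]=9, r--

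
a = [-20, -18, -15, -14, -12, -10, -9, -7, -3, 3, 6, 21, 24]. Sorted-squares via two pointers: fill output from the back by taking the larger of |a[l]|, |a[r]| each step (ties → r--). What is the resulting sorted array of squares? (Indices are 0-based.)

[9, 9, 36, 49, 81, 100, 144, 196, 225, 324, 400, 441, 576]

[0,12] |-20|<=|24| out[12]=576 → r--
[0,11] |-20|<=|21| out[11]=441 → r--
[0,10] |-20|>|6| out[10]=400 → l++
[1,10] |-18|>|6| out[9]=324 → l++
[2,10] |-15|>|6| out[8]=225 → l++
[3,10] |-14|>|6| out[7]=196 → l++
[4,10] |-12|>|6| out[6]=144 → l++
[5,10] |-10|>|6| out[5]=100 → l++
[6,10] |-9|>|6| out[4]=81 → l++
[7,10] |-7|>|6| out[3]=49 → l++
[8,10] |-3|<=|6| out[2]=36 → r--
[8,9] |-3|<=|3| out[1]=9 → r--
[8,8] |-3|<=|-3| out[0]=9 → r--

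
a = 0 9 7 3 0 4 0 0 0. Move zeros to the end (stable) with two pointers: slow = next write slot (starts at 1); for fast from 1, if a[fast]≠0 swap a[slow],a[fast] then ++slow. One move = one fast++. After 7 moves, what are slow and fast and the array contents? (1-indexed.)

(s=1,f=1) a[fast]=0 → fast++
(s=1,f=2) a[fast]=9≠0 swap→a[1]=9 → slow++,fast++
(s=2,f=3) a[fast]=7≠0 swap→a[2]=7 → slow++,fast++
(s=3,f=4) a[fast]=3≠0 swap→a[3]=3 → slow++,fast++
(s=4,f=5) a[fast]=0 → fast++
(s=4,f=6) a[fast]=4≠0 swap→a[4]=4 → slow++,fast++
(s=5,f=7) a[fast]=0 → fast++

slow=5, fast=8, a=[9, 7, 3, 4, 0, 0, 0, 0, 0]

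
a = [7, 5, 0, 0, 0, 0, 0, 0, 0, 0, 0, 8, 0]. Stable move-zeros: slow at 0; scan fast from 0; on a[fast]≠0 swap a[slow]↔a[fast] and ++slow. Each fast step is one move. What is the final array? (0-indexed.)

[7, 5, 8, 0, 0, 0, 0, 0, 0, 0, 0, 0, 0]

slow=0 fast=0: a[fast]=7≠0 swap→a[0]=7, slow++,fast++
slow=1 fast=1: a[fast]=5≠0 swap→a[1]=5, slow++,fast++
slow=2 fast=2: a[fast]=0, fast++
slow=2 fast=3: a[fast]=0, fast++
slow=2 fast=4: a[fast]=0, fast++
slow=2 fast=5: a[fast]=0, fast++
slow=2 fast=6: a[fast]=0, fast++
slow=2 fast=7: a[fast]=0, fast++
slow=2 fast=8: a[fast]=0, fast++
slow=2 fast=9: a[fast]=0, fast++
slow=2 fast=10: a[fast]=0, fast++
slow=2 fast=11: a[fast]=8≠0 swap→a[2]=8, slow++,fast++
slow=3 fast=12: a[fast]=0, fast++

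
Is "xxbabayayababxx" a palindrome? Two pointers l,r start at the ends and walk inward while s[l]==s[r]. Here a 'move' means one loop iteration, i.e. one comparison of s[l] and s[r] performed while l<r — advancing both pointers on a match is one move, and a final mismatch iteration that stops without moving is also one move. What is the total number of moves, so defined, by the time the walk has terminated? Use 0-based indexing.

l=0 r=14: 'x'=='x', l++,r--
l=1 r=13: 'x'=='x', l++,r--
l=2 r=12: 'b'=='b', l++,r--
l=3 r=11: 'a'=='a', l++,r--
l=4 r=10: 'b'=='b', l++,r--
l=5 r=9: 'a'=='a', l++,r--
l=6 r=8: 'y'=='y', l++,r--

7 moves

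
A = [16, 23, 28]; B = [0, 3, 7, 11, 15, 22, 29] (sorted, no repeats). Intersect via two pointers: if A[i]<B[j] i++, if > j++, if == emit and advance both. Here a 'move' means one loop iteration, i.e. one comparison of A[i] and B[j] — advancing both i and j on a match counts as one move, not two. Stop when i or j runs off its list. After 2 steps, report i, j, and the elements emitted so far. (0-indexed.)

i=0 j=0: 16>0, j++
i=0 j=1: 16>3, j++

i=0, j=2, emitted=[]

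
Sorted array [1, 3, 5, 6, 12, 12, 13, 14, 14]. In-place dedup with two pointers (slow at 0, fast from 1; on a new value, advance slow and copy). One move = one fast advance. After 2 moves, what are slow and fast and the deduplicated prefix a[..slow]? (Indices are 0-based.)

(s=0,f=1) a[fast]=3≠a[slow]=1 write a[1]=3 → slow++,fast++
(s=1,f=2) a[fast]=5≠a[slow]=3 write a[2]=5 → slow++,fast++

slow=2, fast=3, prefix=[1, 3, 5]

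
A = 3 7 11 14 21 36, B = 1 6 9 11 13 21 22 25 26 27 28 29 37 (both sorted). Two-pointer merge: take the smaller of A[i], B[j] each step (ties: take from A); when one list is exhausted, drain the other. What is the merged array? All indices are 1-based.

[1, 3, 6, 7, 9, 11, 11, 13, 14, 21, 21, 22, 25, 26, 27, 28, 29, 36, 37]

i=1 j=1: A[i]=3>B[j]=1 take 1, j++
i=1 j=2: A[i]=3<=B[j]=6 take 3, i++
i=2 j=2: A[i]=7>B[j]=6 take 6, j++
i=2 j=3: A[i]=7<=B[j]=9 take 7, i++
i=3 j=3: A[i]=11>B[j]=9 take 9, j++
i=3 j=4: A[i]=11<=B[j]=11 take 11, i++
i=4 j=4: A[i]=14>B[j]=11 take 11, j++
i=4 j=5: A[i]=14>B[j]=13 take 13, j++
i=4 j=6: A[i]=14<=B[j]=21 take 14, i++
i=5 j=6: A[i]=21<=B[j]=21 take 21, i++
i=6 j=6: A[i]=36>B[j]=21 take 21, j++
i=6 j=7: A[i]=36>B[j]=22 take 22, j++
i=6 j=8: A[i]=36>B[j]=25 take 25, j++
i=6 j=9: A[i]=36>B[j]=26 take 26, j++
i=6 j=10: A[i]=36>B[j]=27 take 27, j++
i=6 j=11: A[i]=36>B[j]=28 take 28, j++
i=6 j=12: A[i]=36>B[j]=29 take 29, j++
i=6 j=13: A[i]=36<=B[j]=37 take 36, i++
i=7 j=13: A done, take B[j]=37, j++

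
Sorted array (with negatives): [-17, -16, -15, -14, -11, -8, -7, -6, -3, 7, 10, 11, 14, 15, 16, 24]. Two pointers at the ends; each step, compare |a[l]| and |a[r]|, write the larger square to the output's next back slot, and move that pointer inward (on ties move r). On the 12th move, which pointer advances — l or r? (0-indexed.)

l=0 r=15: |-17|<=|24| out[15]=576, r--
l=0 r=14: |-17|>|16| out[14]=289, l++
l=1 r=14: |-16|<=|16| out[13]=256, r--
l=1 r=13: |-16|>|15| out[12]=256, l++
l=2 r=13: |-15|<=|15| out[11]=225, r--
l=2 r=12: |-15|>|14| out[10]=225, l++
l=3 r=12: |-14|<=|14| out[9]=196, r--
l=3 r=11: |-14|>|11| out[8]=196, l++
l=4 r=11: |-11|<=|11| out[7]=121, r--
l=4 r=10: |-11|>|10| out[6]=121, l++
l=5 r=10: |-8|<=|10| out[5]=100, r--
l=5 r=9: |-8|>|7| out[4]=64, l++

l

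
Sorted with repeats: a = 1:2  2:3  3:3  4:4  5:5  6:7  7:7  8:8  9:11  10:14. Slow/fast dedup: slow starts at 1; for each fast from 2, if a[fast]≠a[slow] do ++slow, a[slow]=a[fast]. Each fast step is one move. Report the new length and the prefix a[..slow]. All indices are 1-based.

(s=1,f=2) a[fast]=3≠a[slow]=2 write a[2]=3 → slow++,fast++
(s=2,f=3) a[fast]=3=a[slow] dup → fast++
(s=2,f=4) a[fast]=4≠a[slow]=3 write a[3]=4 → slow++,fast++
(s=3,f=5) a[fast]=5≠a[slow]=4 write a[4]=5 → slow++,fast++
(s=4,f=6) a[fast]=7≠a[slow]=5 write a[5]=7 → slow++,fast++
(s=5,f=7) a[fast]=7=a[slow] dup → fast++
(s=5,f=8) a[fast]=8≠a[slow]=7 write a[6]=8 → slow++,fast++
(s=6,f=9) a[fast]=11≠a[slow]=8 write a[7]=11 → slow++,fast++
(s=7,f=10) a[fast]=14≠a[slow]=11 write a[8]=14 → slow++,fast++

length 8; prefix = [2, 3, 4, 5, 7, 8, 11, 14]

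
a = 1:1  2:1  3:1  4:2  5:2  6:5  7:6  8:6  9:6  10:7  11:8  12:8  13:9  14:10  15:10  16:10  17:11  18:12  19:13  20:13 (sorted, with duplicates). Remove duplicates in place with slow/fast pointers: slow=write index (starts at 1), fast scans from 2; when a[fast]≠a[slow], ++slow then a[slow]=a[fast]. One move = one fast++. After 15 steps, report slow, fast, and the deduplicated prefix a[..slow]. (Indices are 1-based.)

(s=1,f=2) a[fast]=1=a[slow] dup → fast++
(s=1,f=3) a[fast]=1=a[slow] dup → fast++
(s=1,f=4) a[fast]=2≠a[slow]=1 write a[2]=2 → slow++,fast++
(s=2,f=5) a[fast]=2=a[slow] dup → fast++
(s=2,f=6) a[fast]=5≠a[slow]=2 write a[3]=5 → slow++,fast++
(s=3,f=7) a[fast]=6≠a[slow]=5 write a[4]=6 → slow++,fast++
(s=4,f=8) a[fast]=6=a[slow] dup → fast++
(s=4,f=9) a[fast]=6=a[slow] dup → fast++
(s=4,f=10) a[fast]=7≠a[slow]=6 write a[5]=7 → slow++,fast++
(s=5,f=11) a[fast]=8≠a[slow]=7 write a[6]=8 → slow++,fast++
(s=6,f=12) a[fast]=8=a[slow] dup → fast++
(s=6,f=13) a[fast]=9≠a[slow]=8 write a[7]=9 → slow++,fast++
(s=7,f=14) a[fast]=10≠a[slow]=9 write a[8]=10 → slow++,fast++
(s=8,f=15) a[fast]=10=a[slow] dup → fast++
(s=8,f=16) a[fast]=10=a[slow] dup → fast++

slow=8, fast=17, prefix=[1, 2, 5, 6, 7, 8, 9, 10]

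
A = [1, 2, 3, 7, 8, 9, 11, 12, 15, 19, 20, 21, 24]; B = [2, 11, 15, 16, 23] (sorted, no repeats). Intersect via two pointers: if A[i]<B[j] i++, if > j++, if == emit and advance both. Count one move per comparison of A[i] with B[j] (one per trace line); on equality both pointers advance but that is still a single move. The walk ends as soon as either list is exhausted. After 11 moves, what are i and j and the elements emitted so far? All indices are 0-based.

i=10, j=4, emitted=[2, 11, 15]

i=0 j=0: 1<2, i++
i=1 j=0: 2==2 emit, i++,j++
i=2 j=1: 3<11, i++
i=3 j=1: 7<11, i++
i=4 j=1: 8<11, i++
i=5 j=1: 9<11, i++
i=6 j=1: 11==11 emit, i++,j++
i=7 j=2: 12<15, i++
i=8 j=2: 15==15 emit, i++,j++
i=9 j=3: 19>16, j++
i=9 j=4: 19<23, i++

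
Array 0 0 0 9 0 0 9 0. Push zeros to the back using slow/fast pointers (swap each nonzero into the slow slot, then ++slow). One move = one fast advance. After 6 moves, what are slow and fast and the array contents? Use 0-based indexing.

(s=0,f=0) a[fast]=0 → fast++
(s=0,f=1) a[fast]=0 → fast++
(s=0,f=2) a[fast]=0 → fast++
(s=0,f=3) a[fast]=9≠0 swap→a[0]=9 → slow++,fast++
(s=1,f=4) a[fast]=0 → fast++
(s=1,f=5) a[fast]=0 → fast++

slow=1, fast=6, a=[9, 0, 0, 0, 0, 0, 9, 0]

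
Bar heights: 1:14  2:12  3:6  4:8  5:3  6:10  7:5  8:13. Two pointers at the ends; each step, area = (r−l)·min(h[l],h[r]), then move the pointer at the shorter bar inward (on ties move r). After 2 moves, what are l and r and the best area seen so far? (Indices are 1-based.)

l=1, r=6, best area=91

[1,8] min(14,13)*7=91 best=91 * → r--
[1,7] min(14,5)*6=30 best=91 → r--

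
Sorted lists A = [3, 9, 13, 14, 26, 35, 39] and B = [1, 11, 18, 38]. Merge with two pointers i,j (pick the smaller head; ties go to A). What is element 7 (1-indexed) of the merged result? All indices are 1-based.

[i=1,j=1] A[i]=3>B[j]=1 take 1 → j++
[i=1,j=2] A[i]=3<=B[j]=11 take 3 → i++
[i=2,j=2] A[i]=9<=B[j]=11 take 9 → i++
[i=3,j=2] A[i]=13>B[j]=11 take 11 → j++
[i=3,j=3] A[i]=13<=B[j]=18 take 13 → i++
[i=4,j=3] A[i]=14<=B[j]=18 take 14 → i++
[i=5,j=3] A[i]=26>B[j]=18 take 18 → j++
[i=5,j=4] A[i]=26<=B[j]=38 take 26 → i++
[i=6,j=4] A[i]=35<=B[j]=38 take 35 → i++
[i=7,j=4] A[i]=39>B[j]=38 take 38 → j++
[i=7,j=5] B done, take A[i]=39 → i++

merged[7] = 18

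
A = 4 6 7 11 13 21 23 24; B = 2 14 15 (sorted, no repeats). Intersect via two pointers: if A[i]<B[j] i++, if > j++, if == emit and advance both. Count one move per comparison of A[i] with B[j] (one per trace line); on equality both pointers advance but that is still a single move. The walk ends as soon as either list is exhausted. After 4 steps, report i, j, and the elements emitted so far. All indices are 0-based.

i=3, j=1, emitted=[]

[i=0,j=0] 4>2 → j++
[i=0,j=1] 4<14 → i++
[i=1,j=1] 6<14 → i++
[i=2,j=1] 7<14 → i++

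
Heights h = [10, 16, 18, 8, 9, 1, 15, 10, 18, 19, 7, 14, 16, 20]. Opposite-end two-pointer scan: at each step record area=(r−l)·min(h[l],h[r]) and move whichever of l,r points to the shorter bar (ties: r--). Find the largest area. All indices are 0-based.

max area = 198

l=0 r=13: min(10,20)*13=130 best=130 *, l++
l=1 r=13: min(16,20)*12=192 best=192 *, l++
l=2 r=13: min(18,20)*11=198 best=198 *, l++
l=3 r=13: min(8,20)*10=80 best=198, l++
l=4 r=13: min(9,20)*9=81 best=198, l++
l=5 r=13: min(1,20)*8=8 best=198, l++
l=6 r=13: min(15,20)*7=105 best=198, l++
l=7 r=13: min(10,20)*6=60 best=198, l++
l=8 r=13: min(18,20)*5=90 best=198, l++
l=9 r=13: min(19,20)*4=76 best=198, l++
l=10 r=13: min(7,20)*3=21 best=198, l++
l=11 r=13: min(14,20)*2=28 best=198, l++
l=12 r=13: min(16,20)*1=16 best=198, l++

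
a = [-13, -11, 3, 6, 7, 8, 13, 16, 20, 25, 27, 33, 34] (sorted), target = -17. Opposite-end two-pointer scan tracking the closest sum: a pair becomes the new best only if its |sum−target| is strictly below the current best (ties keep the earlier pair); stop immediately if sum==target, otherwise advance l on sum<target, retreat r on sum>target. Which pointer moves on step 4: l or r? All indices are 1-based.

r

[1,13] -13+34=21 d=38 * → r--
[1,12] -13+33=20 d=37 * → r--
[1,11] -13+27=14 d=31 * → r--
[1,10] -13+25=12 d=29 * → r--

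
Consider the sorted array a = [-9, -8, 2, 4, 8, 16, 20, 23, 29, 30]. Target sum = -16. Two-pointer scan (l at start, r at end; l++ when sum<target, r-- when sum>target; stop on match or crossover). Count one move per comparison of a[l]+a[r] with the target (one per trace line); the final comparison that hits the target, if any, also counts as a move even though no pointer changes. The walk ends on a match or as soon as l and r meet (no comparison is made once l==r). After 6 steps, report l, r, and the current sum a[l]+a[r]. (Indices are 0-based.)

l=0, r=3, sum=-5

[0,9] -9+30=21 >-16 → r--
[0,8] -9+29=20 >-16 → r--
[0,7] -9+23=14 >-16 → r--
[0,6] -9+20=11 >-16 → r--
[0,5] -9+16=7 >-16 → r--
[0,4] -9+8=-1 >-16 → r--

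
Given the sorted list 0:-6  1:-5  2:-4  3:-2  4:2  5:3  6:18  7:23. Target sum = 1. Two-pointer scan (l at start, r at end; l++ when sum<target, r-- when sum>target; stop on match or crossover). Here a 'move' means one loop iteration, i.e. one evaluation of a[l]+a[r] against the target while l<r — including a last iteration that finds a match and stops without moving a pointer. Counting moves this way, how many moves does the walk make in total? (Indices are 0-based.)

6 moves

[0,7] -6+23=17 >1 → r--
[0,6] -6+18=12 >1 → r--
[0,5] -6+3=-3 <1 → l++
[1,5] -5+3=-2 <1 → l++
[2,5] -4+3=-1 <1 → l++
[3,5] -2+3=1 → found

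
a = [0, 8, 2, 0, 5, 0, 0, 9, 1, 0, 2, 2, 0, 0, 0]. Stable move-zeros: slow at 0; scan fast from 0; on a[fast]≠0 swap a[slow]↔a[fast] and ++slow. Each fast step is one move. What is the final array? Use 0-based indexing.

[8, 2, 5, 9, 1, 2, 2, 0, 0, 0, 0, 0, 0, 0, 0]

slow=0 fast=0: a[fast]=0, fast++
slow=0 fast=1: a[fast]=8≠0 swap→a[0]=8, slow++,fast++
slow=1 fast=2: a[fast]=2≠0 swap→a[1]=2, slow++,fast++
slow=2 fast=3: a[fast]=0, fast++
slow=2 fast=4: a[fast]=5≠0 swap→a[2]=5, slow++,fast++
slow=3 fast=5: a[fast]=0, fast++
slow=3 fast=6: a[fast]=0, fast++
slow=3 fast=7: a[fast]=9≠0 swap→a[3]=9, slow++,fast++
slow=4 fast=8: a[fast]=1≠0 swap→a[4]=1, slow++,fast++
slow=5 fast=9: a[fast]=0, fast++
slow=5 fast=10: a[fast]=2≠0 swap→a[5]=2, slow++,fast++
slow=6 fast=11: a[fast]=2≠0 swap→a[6]=2, slow++,fast++
slow=7 fast=12: a[fast]=0, fast++
slow=7 fast=13: a[fast]=0, fast++
slow=7 fast=14: a[fast]=0, fast++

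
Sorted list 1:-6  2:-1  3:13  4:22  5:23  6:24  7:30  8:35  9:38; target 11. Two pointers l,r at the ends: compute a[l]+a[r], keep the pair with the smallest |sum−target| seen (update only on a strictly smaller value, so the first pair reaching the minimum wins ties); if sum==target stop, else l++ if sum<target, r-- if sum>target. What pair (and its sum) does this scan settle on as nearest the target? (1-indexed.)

pair (-1, 13) with sum 12 (|Δ|=1)

[1,9] -6+38=32 d=21 * → r--
[1,8] -6+35=29 d=18 * → r--
[1,7] -6+30=24 d=13 * → r--
[1,6] -6+24=18 d=7 * → r--
[1,5] -6+23=17 d=6 * → r--
[1,4] -6+22=16 d=5 * → r--
[1,3] -6+13=7 d=4 * → l++
[2,3] -1+13=12 d=1 * → r--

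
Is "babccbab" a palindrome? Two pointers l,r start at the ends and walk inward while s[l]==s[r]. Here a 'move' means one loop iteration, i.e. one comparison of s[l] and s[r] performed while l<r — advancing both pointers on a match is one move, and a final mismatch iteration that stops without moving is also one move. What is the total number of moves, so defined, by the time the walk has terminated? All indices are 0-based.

l=0 r=7: 'b'=='b', l++,r--
l=1 r=6: 'a'=='a', l++,r--
l=2 r=5: 'b'=='b', l++,r--
l=3 r=4: 'c'=='c', l++,r--

4 moves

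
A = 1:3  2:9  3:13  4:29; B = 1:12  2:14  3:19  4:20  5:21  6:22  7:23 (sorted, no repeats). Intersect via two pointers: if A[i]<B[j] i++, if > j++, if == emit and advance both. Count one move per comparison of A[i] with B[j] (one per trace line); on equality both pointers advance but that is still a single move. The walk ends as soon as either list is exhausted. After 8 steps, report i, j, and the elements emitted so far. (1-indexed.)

[i=1,j=1] 3<12 → i++
[i=2,j=1] 9<12 → i++
[i=3,j=1] 13>12 → j++
[i=3,j=2] 13<14 → i++
[i=4,j=2] 29>14 → j++
[i=4,j=3] 29>19 → j++
[i=4,j=4] 29>20 → j++
[i=4,j=5] 29>21 → j++

i=4, j=6, emitted=[]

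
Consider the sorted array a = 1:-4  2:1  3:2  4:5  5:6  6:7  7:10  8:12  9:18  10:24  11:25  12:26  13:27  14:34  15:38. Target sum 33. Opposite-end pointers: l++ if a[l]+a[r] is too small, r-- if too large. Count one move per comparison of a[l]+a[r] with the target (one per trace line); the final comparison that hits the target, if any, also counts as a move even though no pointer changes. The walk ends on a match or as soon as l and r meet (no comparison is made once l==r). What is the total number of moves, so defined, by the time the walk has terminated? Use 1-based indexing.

7 moves

l=1 r=15: -4+38=34 >33, r--
l=1 r=14: -4+34=30 <33, l++
l=2 r=14: 1+34=35 >33, r--
l=2 r=13: 1+27=28 <33, l++
l=3 r=13: 2+27=29 <33, l++
l=4 r=13: 5+27=32 <33, l++
l=5 r=13: 6+27=33, found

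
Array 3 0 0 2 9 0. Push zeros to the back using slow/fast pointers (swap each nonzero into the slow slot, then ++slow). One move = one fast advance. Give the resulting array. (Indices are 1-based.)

[3, 2, 9, 0, 0, 0]

slow=1 fast=1: a[fast]=3≠0 swap→a[1]=3, slow++,fast++
slow=2 fast=2: a[fast]=0, fast++
slow=2 fast=3: a[fast]=0, fast++
slow=2 fast=4: a[fast]=2≠0 swap→a[2]=2, slow++,fast++
slow=3 fast=5: a[fast]=9≠0 swap→a[3]=9, slow++,fast++
slow=4 fast=6: a[fast]=0, fast++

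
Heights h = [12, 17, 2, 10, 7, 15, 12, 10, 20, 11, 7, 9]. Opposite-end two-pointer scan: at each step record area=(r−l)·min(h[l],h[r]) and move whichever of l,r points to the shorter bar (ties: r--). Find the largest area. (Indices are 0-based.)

max area = 119

[0,11] min(12,9)*11=99 best=99 * → r--
[0,10] min(12,7)*10=70 best=99 → r--
[0,9] min(12,11)*9=99 best=99 → r--
[0,8] min(12,20)*8=96 best=99 → l++
[1,8] min(17,20)*7=119 best=119 * → l++
[2,8] min(2,20)*6=12 best=119 → l++
[3,8] min(10,20)*5=50 best=119 → l++
[4,8] min(7,20)*4=28 best=119 → l++
[5,8] min(15,20)*3=45 best=119 → l++
[6,8] min(12,20)*2=24 best=119 → l++
[7,8] min(10,20)*1=10 best=119 → l++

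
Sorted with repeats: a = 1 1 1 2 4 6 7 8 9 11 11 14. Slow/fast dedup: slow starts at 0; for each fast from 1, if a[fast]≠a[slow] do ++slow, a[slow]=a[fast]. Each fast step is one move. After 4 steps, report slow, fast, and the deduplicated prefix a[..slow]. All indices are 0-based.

slow=0 fast=1: a[fast]=1=a[slow] dup, fast++
slow=0 fast=2: a[fast]=1=a[slow] dup, fast++
slow=0 fast=3: a[fast]=2≠a[slow]=1 write a[1]=2, slow++,fast++
slow=1 fast=4: a[fast]=4≠a[slow]=2 write a[2]=4, slow++,fast++

slow=2, fast=5, prefix=[1, 2, 4]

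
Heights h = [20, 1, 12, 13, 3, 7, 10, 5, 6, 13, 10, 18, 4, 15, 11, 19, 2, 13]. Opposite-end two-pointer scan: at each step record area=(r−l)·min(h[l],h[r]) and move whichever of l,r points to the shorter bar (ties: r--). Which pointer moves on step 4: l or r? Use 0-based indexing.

l=0 r=17: min(20,13)*17=221 best=221 *, r--
l=0 r=16: min(20,2)*16=32 best=221, r--
l=0 r=15: min(20,19)*15=285 best=285 *, r--
l=0 r=14: min(20,11)*14=154 best=285, r--

r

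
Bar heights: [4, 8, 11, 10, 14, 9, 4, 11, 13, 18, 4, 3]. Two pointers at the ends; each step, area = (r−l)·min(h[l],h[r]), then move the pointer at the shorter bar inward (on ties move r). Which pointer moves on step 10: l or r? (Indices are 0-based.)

l

[0,11] min(4,3)*11=33 best=33 * → r--
[0,10] min(4,4)*10=40 best=40 * → r--
[0,9] min(4,18)*9=36 best=40 → l++
[1,9] min(8,18)*8=64 best=64 * → l++
[2,9] min(11,18)*7=77 best=77 * → l++
[3,9] min(10,18)*6=60 best=77 → l++
[4,9] min(14,18)*5=70 best=77 → l++
[5,9] min(9,18)*4=36 best=77 → l++
[6,9] min(4,18)*3=12 best=77 → l++
[7,9] min(11,18)*2=22 best=77 → l++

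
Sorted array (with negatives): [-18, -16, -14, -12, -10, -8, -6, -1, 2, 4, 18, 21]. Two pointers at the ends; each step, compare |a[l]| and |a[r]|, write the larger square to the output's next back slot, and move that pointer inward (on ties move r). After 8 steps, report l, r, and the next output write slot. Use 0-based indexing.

l=6, r=9, next write slot=3

[0,11] |-18|<=|21| out[11]=441 → r--
[0,10] |-18|<=|18| out[10]=324 → r--
[0,9] |-18|>|4| out[9]=324 → l++
[1,9] |-16|>|4| out[8]=256 → l++
[2,9] |-14|>|4| out[7]=196 → l++
[3,9] |-12|>|4| out[6]=144 → l++
[4,9] |-10|>|4| out[5]=100 → l++
[5,9] |-8|>|4| out[4]=64 → l++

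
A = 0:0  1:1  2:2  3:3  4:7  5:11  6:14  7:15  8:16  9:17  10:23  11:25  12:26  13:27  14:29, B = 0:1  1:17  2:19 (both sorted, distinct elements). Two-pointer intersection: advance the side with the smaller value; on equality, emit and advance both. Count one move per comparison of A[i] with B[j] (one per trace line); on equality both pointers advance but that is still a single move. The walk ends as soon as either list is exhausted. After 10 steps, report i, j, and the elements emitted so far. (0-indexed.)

i=10, j=2, emitted=[1, 17]

i=0 j=0: 0<1, i++
i=1 j=0: 1==1 emit, i++,j++
i=2 j=1: 2<17, i++
i=3 j=1: 3<17, i++
i=4 j=1: 7<17, i++
i=5 j=1: 11<17, i++
i=6 j=1: 14<17, i++
i=7 j=1: 15<17, i++
i=8 j=1: 16<17, i++
i=9 j=1: 17==17 emit, i++,j++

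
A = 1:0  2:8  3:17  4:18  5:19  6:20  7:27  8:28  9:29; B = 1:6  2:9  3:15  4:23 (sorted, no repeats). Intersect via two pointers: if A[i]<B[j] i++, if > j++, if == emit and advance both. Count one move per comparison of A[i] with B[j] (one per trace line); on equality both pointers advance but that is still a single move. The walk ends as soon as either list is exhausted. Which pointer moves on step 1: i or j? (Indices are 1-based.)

i

i=1 j=1: 0<6, i++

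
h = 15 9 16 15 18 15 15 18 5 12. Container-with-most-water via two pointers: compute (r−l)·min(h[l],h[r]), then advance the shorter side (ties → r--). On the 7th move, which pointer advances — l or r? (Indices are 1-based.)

l=1 r=10: min(15,12)*9=108 best=108 *, r--
l=1 r=9: min(15,5)*8=40 best=108, r--
l=1 r=8: min(15,18)*7=105 best=108, l++
l=2 r=8: min(9,18)*6=54 best=108, l++
l=3 r=8: min(16,18)*5=80 best=108, l++
l=4 r=8: min(15,18)*4=60 best=108, l++
l=5 r=8: min(18,18)*3=54 best=108, r--

r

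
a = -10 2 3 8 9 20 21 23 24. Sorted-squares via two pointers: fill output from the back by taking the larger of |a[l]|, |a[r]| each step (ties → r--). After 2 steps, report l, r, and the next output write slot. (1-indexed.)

l=1, r=7, next write slot=7

[1,9] |-10|<=|24| out[9]=576 → r--
[1,8] |-10|<=|23| out[8]=529 → r--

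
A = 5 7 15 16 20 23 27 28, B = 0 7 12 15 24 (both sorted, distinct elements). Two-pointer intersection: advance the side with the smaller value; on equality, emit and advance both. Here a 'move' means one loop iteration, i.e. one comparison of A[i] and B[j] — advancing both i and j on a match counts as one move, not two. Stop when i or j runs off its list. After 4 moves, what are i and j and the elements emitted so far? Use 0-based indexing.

i=2, j=3, emitted=[7]

[i=0,j=0] 5>0 → j++
[i=0,j=1] 5<7 → i++
[i=1,j=1] 7==7 emit → i++,j++
[i=2,j=2] 15>12 → j++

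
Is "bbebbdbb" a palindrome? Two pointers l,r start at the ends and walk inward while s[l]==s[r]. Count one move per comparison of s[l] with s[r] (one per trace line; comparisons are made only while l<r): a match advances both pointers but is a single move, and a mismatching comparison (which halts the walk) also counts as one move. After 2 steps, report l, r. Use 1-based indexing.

l=3, r=6

l=1 r=8: 'b'=='b', l++,r--
l=2 r=7: 'b'=='b', l++,r--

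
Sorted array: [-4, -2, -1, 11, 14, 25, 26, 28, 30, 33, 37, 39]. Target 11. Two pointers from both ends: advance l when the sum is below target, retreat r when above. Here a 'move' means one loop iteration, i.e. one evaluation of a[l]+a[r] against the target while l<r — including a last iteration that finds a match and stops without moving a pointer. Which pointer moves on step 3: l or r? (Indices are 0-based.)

l=0 r=11: -4+39=35 >11, r--
l=0 r=10: -4+37=33 >11, r--
l=0 r=9: -4+33=29 >11, r--

r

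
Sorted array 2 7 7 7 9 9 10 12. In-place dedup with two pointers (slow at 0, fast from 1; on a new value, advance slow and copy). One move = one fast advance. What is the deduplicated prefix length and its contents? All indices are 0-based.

length 5; prefix = [2, 7, 9, 10, 12]

slow=0 fast=1: a[fast]=7≠a[slow]=2 write a[1]=7, slow++,fast++
slow=1 fast=2: a[fast]=7=a[slow] dup, fast++
slow=1 fast=3: a[fast]=7=a[slow] dup, fast++
slow=1 fast=4: a[fast]=9≠a[slow]=7 write a[2]=9, slow++,fast++
slow=2 fast=5: a[fast]=9=a[slow] dup, fast++
slow=2 fast=6: a[fast]=10≠a[slow]=9 write a[3]=10, slow++,fast++
slow=3 fast=7: a[fast]=12≠a[slow]=10 write a[4]=12, slow++,fast++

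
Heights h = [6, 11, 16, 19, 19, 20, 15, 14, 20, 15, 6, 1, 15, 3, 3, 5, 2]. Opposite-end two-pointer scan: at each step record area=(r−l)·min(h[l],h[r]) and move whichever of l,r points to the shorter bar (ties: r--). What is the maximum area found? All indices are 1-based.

max area = 150

l=1 r=17: min(6,2)*16=32 best=32 *, r--
l=1 r=16: min(6,5)*15=75 best=75 *, r--
l=1 r=15: min(6,3)*14=42 best=75, r--
l=1 r=14: min(6,3)*13=39 best=75, r--
l=1 r=13: min(6,15)*12=72 best=75, l++
l=2 r=13: min(11,15)*11=121 best=121 *, l++
l=3 r=13: min(16,15)*10=150 best=150 *, r--
l=3 r=12: min(16,1)*9=9 best=150, r--
l=3 r=11: min(16,6)*8=48 best=150, r--
l=3 r=10: min(16,15)*7=105 best=150, r--
l=3 r=9: min(16,20)*6=96 best=150, l++
l=4 r=9: min(19,20)*5=95 best=150, l++
l=5 r=9: min(19,20)*4=76 best=150, l++
l=6 r=9: min(20,20)*3=60 best=150, r--
l=6 r=8: min(20,14)*2=28 best=150, r--
l=6 r=7: min(20,15)*1=15 best=150, r--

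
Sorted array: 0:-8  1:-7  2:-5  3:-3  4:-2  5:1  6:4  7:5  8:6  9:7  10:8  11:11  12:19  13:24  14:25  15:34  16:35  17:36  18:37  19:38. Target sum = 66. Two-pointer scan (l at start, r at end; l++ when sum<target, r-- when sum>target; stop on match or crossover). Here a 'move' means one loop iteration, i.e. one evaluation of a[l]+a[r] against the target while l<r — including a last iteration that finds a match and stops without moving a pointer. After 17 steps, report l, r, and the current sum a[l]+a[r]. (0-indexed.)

l=15, r=17, sum=70

[0,19] -8+38=30 <66 → l++
[1,19] -7+38=31 <66 → l++
[2,19] -5+38=33 <66 → l++
[3,19] -3+38=35 <66 → l++
[4,19] -2+38=36 <66 → l++
[5,19] 1+38=39 <66 → l++
[6,19] 4+38=42 <66 → l++
[7,19] 5+38=43 <66 → l++
[8,19] 6+38=44 <66 → l++
[9,19] 7+38=45 <66 → l++
[10,19] 8+38=46 <66 → l++
[11,19] 11+38=49 <66 → l++
[12,19] 19+38=57 <66 → l++
[13,19] 24+38=62 <66 → l++
[14,19] 25+38=63 <66 → l++
[15,19] 34+38=72 >66 → r--
[15,18] 34+37=71 >66 → r--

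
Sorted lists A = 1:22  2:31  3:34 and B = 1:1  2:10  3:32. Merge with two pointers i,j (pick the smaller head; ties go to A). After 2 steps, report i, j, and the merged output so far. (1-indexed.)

i=1, j=3, merged so far=[1, 10]

[i=1,j=1] A[i]=22>B[j]=1 take 1 → j++
[i=1,j=2] A[i]=22>B[j]=10 take 10 → j++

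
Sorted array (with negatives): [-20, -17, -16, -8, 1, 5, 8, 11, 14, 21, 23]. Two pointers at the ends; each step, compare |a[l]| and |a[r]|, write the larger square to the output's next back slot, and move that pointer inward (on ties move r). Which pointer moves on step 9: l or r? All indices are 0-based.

l

[0,10] |-20|<=|23| out[10]=529 → r--
[0,9] |-20|<=|21| out[9]=441 → r--
[0,8] |-20|>|14| out[8]=400 → l++
[1,8] |-17|>|14| out[7]=289 → l++
[2,8] |-16|>|14| out[6]=256 → l++
[3,8] |-8|<=|14| out[5]=196 → r--
[3,7] |-8|<=|11| out[4]=121 → r--
[3,6] |-8|<=|8| out[3]=64 → r--
[3,5] |-8|>|5| out[2]=64 → l++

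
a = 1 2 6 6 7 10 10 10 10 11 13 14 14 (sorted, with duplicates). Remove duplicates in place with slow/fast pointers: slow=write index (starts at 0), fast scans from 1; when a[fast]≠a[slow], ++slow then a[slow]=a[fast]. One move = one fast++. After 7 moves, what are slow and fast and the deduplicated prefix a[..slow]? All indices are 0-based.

slow=4, fast=8, prefix=[1, 2, 6, 7, 10]

(s=0,f=1) a[fast]=2≠a[slow]=1 write a[1]=2 → slow++,fast++
(s=1,f=2) a[fast]=6≠a[slow]=2 write a[2]=6 → slow++,fast++
(s=2,f=3) a[fast]=6=a[slow] dup → fast++
(s=2,f=4) a[fast]=7≠a[slow]=6 write a[3]=7 → slow++,fast++
(s=3,f=5) a[fast]=10≠a[slow]=7 write a[4]=10 → slow++,fast++
(s=4,f=6) a[fast]=10=a[slow] dup → fast++
(s=4,f=7) a[fast]=10=a[slow] dup → fast++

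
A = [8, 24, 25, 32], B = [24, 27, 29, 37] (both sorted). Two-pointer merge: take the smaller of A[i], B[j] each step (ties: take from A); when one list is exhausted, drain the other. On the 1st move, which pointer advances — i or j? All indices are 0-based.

i

[i=0,j=0] A[i]=8<=B[j]=24 take 8 → i++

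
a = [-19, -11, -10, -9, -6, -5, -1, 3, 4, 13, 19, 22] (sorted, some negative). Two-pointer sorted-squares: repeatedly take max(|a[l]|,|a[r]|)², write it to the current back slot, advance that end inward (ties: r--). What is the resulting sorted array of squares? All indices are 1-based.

[1, 9, 16, 25, 36, 81, 100, 121, 169, 361, 361, 484]

l=1 r=12: |-19|<=|22| out[12]=484, r--
l=1 r=11: |-19|<=|19| out[11]=361, r--
l=1 r=10: |-19|>|13| out[10]=361, l++
l=2 r=10: |-11|<=|13| out[9]=169, r--
l=2 r=9: |-11|>|4| out[8]=121, l++
l=3 r=9: |-10|>|4| out[7]=100, l++
l=4 r=9: |-9|>|4| out[6]=81, l++
l=5 r=9: |-6|>|4| out[5]=36, l++
l=6 r=9: |-5|>|4| out[4]=25, l++
l=7 r=9: |-1|<=|4| out[3]=16, r--
l=7 r=8: |-1|<=|3| out[2]=9, r--
l=7 r=7: |-1|<=|-1| out[1]=1, r--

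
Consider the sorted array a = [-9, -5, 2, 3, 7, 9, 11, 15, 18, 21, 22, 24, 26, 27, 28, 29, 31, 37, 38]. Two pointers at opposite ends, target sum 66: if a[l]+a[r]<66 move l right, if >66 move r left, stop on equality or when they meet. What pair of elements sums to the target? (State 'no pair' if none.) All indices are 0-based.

l=0 r=18: -9+38=29 <66, l++
l=1 r=18: -5+38=33 <66, l++
l=2 r=18: 2+38=40 <66, l++
l=3 r=18: 3+38=41 <66, l++
l=4 r=18: 7+38=45 <66, l++
l=5 r=18: 9+38=47 <66, l++
l=6 r=18: 11+38=49 <66, l++
l=7 r=18: 15+38=53 <66, l++
l=8 r=18: 18+38=56 <66, l++
l=9 r=18: 21+38=59 <66, l++
l=10 r=18: 22+38=60 <66, l++
l=11 r=18: 24+38=62 <66, l++
l=12 r=18: 26+38=64 <66, l++
l=13 r=18: 27+38=65 <66, l++
l=14 r=18: 28+38=66, found

(28, 38)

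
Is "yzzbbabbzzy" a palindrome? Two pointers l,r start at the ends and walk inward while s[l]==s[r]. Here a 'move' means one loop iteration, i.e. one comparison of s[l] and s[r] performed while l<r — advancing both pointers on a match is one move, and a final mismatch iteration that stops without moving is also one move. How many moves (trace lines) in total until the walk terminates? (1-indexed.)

[1,11] 'y'=='y' → l++,r--
[2,10] 'z'=='z' → l++,r--
[3,9] 'z'=='z' → l++,r--
[4,8] 'b'=='b' → l++,r--
[5,7] 'b'=='b' → l++,r--

5 moves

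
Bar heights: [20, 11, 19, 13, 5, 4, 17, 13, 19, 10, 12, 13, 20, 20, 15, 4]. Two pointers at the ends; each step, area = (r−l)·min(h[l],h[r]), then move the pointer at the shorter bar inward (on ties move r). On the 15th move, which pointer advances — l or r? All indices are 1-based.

[1,16] min(20,4)*15=60 best=60 * → r--
[1,15] min(20,15)*14=210 best=210 * → r--
[1,14] min(20,20)*13=260 best=260 * → r--
[1,13] min(20,20)*12=240 best=260 → r--
[1,12] min(20,13)*11=143 best=260 → r--
[1,11] min(20,12)*10=120 best=260 → r--
[1,10] min(20,10)*9=90 best=260 → r--
[1,9] min(20,19)*8=152 best=260 → r--
[1,8] min(20,13)*7=91 best=260 → r--
[1,7] min(20,17)*6=102 best=260 → r--
[1,6] min(20,4)*5=20 best=260 → r--
[1,5] min(20,5)*4=20 best=260 → r--
[1,4] min(20,13)*3=39 best=260 → r--
[1,3] min(20,19)*2=38 best=260 → r--
[1,2] min(20,11)*1=11 best=260 → r--

r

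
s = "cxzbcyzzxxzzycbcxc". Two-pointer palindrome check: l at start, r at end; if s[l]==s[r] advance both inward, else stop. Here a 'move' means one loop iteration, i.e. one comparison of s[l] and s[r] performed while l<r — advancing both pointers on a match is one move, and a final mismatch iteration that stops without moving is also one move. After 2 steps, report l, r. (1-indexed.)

l=3, r=16

l=1 r=18: 'c'=='c', l++,r--
l=2 r=17: 'x'=='x', l++,r--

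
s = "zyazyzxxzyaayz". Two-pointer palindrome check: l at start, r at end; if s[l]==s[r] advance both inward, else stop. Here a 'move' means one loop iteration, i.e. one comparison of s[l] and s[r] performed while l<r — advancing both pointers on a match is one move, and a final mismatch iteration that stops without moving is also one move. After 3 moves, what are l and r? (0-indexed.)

[0,13] 'z'=='z' → l++,r--
[1,12] 'y'=='y' → l++,r--
[2,11] 'a'=='a' → l++,r--

l=3, r=10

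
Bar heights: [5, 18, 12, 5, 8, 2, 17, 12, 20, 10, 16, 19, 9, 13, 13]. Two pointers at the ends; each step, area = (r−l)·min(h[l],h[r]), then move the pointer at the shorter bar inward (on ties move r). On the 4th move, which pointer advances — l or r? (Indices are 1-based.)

r

[1,15] min(5,13)*14=70 best=70 * → l++
[2,15] min(18,13)*13=169 best=169 * → r--
[2,14] min(18,13)*12=156 best=169 → r--
[2,13] min(18,9)*11=99 best=169 → r--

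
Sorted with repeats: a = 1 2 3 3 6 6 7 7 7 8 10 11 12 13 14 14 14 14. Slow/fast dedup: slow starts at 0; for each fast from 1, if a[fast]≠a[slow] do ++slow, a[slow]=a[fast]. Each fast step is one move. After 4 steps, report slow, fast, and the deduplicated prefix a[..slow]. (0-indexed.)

slow=3, fast=5, prefix=[1, 2, 3, 6]

slow=0 fast=1: a[fast]=2≠a[slow]=1 write a[1]=2, slow++,fast++
slow=1 fast=2: a[fast]=3≠a[slow]=2 write a[2]=3, slow++,fast++
slow=2 fast=3: a[fast]=3=a[slow] dup, fast++
slow=2 fast=4: a[fast]=6≠a[slow]=3 write a[3]=6, slow++,fast++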